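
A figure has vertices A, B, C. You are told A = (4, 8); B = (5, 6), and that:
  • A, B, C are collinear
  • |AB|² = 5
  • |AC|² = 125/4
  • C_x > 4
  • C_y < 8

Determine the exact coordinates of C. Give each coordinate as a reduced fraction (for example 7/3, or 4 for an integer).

1. C_x = 13/2  [[A, B, C are collinear ⇒ 2x+1y-16=0] ∩ [|C−(4, 8)|²=125/4]]
2. C_y = 3  [[A, B, C are collinear ⇒ 2x+1y-16=0] ∩ [|C−(4, 8)|²=125/4]]
   so C = (13/2, 3)

C = (13/2, 3)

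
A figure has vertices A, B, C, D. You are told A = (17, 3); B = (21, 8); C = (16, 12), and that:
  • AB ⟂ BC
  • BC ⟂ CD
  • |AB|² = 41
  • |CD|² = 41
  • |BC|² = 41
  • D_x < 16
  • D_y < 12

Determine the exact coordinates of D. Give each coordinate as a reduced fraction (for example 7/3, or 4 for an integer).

1. D_x = 12  [[BC ⟂ CD ⇒ -5x+4y+32=0] ∩ [|D−(16, 12)|²=41]]
2. D_y = 7  [[BC ⟂ CD ⇒ -5x+4y+32=0] ∩ [|D−(16, 12)|²=41]]
   so D = (12, 7)

D = (12, 7)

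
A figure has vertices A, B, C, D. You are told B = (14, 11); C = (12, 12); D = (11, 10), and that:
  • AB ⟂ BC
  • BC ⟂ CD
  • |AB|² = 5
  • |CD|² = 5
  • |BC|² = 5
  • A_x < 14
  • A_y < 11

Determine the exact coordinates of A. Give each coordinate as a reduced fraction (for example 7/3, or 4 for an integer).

A = (13, 9)

1. A_x = 13  [[AB ⟂ BC ⇒ 2x-1y-17=0] ∩ [|A−(14, 11)|²=5]]
2. A_y = 9  [[AB ⟂ BC ⇒ 2x-1y-17=0] ∩ [|A−(14, 11)|²=5]]
   so A = (13, 9)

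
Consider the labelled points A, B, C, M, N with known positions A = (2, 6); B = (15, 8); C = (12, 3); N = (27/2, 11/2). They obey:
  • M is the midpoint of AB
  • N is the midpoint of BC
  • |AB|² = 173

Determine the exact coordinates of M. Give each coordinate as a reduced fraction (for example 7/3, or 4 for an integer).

M = (17/2, 7)

1. M_x = 17/2  [2·M = A+B = (2, 6)+(15, 8)]
2. M_y = 7  [2·M = A+B = (2, 6)+(15, 8)]
   so M = (17/2, 7)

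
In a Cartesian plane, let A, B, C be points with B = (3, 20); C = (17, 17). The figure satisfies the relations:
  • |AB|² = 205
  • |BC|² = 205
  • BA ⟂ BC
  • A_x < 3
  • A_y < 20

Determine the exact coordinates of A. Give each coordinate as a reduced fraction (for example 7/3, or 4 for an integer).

1. A_x = 0  [[BA ⟂ BC ⇒ 14x-3y+18=0] ∩ [|A−(3, 20)|²=205]]
2. A_y = 6  [[BA ⟂ BC ⇒ 14x-3y+18=0] ∩ [|A−(3, 20)|²=205]]
   so A = (0, 6)

A = (0, 6)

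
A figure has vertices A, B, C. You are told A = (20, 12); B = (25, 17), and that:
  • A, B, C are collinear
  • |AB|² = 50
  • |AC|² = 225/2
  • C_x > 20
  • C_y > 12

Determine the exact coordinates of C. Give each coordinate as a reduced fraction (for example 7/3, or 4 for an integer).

1. C_x = 55/2  [[A, B, C are collinear ⇒ -5x+5y+40=0] ∩ [|C−(20, 12)|²=225/2]]
2. C_y = 39/2  [[A, B, C are collinear ⇒ -5x+5y+40=0] ∩ [|C−(20, 12)|²=225/2]]
   so C = (55/2, 39/2)

C = (55/2, 39/2)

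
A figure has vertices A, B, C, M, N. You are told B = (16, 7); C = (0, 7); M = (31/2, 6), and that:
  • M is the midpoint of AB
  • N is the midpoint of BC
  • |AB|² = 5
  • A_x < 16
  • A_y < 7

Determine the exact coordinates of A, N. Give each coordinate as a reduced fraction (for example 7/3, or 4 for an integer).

1. A_x = 15  [A = 2·M−B = 2·(31/2, 6)−(16, 7)]
2. A_y = 5  [A = 2·M−B = 2·(31/2, 6)−(16, 7)]
   so A = (15, 5)
3. N_x = 8  [2·N = B+C = (16, 7)+(0, 7)]
4. N_y = 7  [2·N = B+C = (16, 7)+(0, 7)]
   so N = (8, 7)

A = (15, 5)
N = (8, 7)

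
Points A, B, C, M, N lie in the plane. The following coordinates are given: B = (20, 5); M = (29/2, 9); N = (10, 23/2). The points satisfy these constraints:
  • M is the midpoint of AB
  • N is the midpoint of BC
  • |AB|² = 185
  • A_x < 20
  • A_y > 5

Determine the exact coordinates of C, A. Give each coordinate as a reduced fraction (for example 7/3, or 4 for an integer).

C = (0, 18)
A = (9, 13)

1. A_x = 9  [A = 2·M−B = 2·(29/2, 9)−(20, 5)]
2. A_y = 13  [A = 2·M−B = 2·(29/2, 9)−(20, 5)]
   so A = (9, 13)
3. C_x = 0  [C = 2·N−B = 2·(10, 23/2)−(20, 5)]
4. C_y = 18  [C = 2·N−B = 2·(10, 23/2)−(20, 5)]
   so C = (0, 18)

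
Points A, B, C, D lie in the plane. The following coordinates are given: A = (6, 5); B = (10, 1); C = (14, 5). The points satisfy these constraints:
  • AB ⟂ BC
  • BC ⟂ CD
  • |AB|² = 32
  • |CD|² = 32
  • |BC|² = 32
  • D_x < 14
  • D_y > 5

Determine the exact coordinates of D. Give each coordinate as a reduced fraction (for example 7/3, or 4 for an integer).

1. D_x = 10  [[BC ⟂ CD ⇒ 4x+4y-76=0] ∩ [|D−(14, 5)|²=32]]
2. D_y = 9  [[BC ⟂ CD ⇒ 4x+4y-76=0] ∩ [|D−(14, 5)|²=32]]
   so D = (10, 9)

D = (10, 9)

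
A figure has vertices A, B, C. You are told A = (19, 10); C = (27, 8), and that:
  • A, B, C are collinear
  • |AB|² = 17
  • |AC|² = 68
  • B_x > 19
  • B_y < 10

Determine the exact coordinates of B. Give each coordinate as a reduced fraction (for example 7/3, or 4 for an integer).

B = (23, 9)

1. B_x = 23  [[A, B, C are collinear ⇒ -2x-8y+118=0] ∩ [|B−(19, 10)|²=17]]
2. B_y = 9  [[A, B, C are collinear ⇒ -2x-8y+118=0] ∩ [|B−(19, 10)|²=17]]
   so B = (23, 9)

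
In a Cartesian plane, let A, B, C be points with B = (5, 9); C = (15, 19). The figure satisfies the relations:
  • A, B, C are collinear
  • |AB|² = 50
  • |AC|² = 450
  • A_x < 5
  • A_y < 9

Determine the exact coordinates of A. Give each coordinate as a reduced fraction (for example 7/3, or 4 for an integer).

A = (0, 4)

1. A_x = 0  [[A, B, C are collinear ⇒ -10x+10y-40=0] ∩ [|A−(5, 9)|²=50]]
2. A_y = 4  [[A, B, C are collinear ⇒ -10x+10y-40=0] ∩ [|A−(5, 9)|²=50]]
   so A = (0, 4)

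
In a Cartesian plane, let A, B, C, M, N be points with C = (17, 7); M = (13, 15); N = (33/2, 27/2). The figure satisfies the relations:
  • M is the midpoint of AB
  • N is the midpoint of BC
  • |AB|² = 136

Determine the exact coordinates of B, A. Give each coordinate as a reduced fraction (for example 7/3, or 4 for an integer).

B = (16, 20)
A = (10, 10)

1. B_x = 16  [B = 2·N−C = 2·(33/2, 27/2)−(17, 7)]
2. B_y = 20  [B = 2·N−C = 2·(33/2, 27/2)−(17, 7)]
   so B = (16, 20)
3. A_x = 10  [A = 2·M−B = 2·(13, 15)−(16, 20)]
4. A_y = 10  [A = 2·M−B = 2·(13, 15)−(16, 20)]
   so A = (10, 10)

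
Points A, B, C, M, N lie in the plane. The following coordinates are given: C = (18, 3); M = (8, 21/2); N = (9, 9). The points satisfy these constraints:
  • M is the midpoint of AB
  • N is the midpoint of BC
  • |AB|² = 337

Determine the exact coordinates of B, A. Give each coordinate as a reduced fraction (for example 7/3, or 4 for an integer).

B = (0, 15)
A = (16, 6)

1. B_x = 0  [B = 2·N−C = 2·(9, 9)−(18, 3)]
2. B_y = 15  [B = 2·N−C = 2·(9, 9)−(18, 3)]
   so B = (0, 15)
3. A_x = 16  [A = 2·M−B = 2·(8, 21/2)−(0, 15)]
4. A_y = 6  [A = 2·M−B = 2·(8, 21/2)−(0, 15)]
   so A = (16, 6)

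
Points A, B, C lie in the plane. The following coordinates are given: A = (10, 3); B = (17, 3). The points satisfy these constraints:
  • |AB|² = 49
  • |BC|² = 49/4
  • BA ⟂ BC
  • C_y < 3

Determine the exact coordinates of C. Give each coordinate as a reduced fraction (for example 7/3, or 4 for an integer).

1. C_x = 17  [[BA ⟂ BC ⇒ -7x+119=0] ∩ [|C−(17, 3)|²=49/4]]
2. C_y = -1/2  [[BA ⟂ BC ⇒ -7x+119=0] ∩ [|C−(17, 3)|²=49/4]]
   so C = (17, -1/2)

C = (17, -1/2)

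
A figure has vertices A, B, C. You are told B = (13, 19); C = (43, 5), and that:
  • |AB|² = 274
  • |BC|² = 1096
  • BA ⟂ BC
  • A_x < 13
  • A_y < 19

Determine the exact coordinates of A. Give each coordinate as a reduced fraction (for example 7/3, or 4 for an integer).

1. A_x = 6  [[BA ⟂ BC ⇒ 30x-14y-124=0] ∩ [|A−(13, 19)|²=274]]
2. A_y = 4  [[BA ⟂ BC ⇒ 30x-14y-124=0] ∩ [|A−(13, 19)|²=274]]
   so A = (6, 4)

A = (6, 4)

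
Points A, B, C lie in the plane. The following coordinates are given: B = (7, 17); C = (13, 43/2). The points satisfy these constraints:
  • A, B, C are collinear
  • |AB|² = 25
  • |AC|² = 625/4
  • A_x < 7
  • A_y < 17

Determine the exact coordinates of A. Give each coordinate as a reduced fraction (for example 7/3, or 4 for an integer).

1. A_x = 3  [[A, B, C are collinear ⇒ -9/2x+6y-141/2=0] ∩ [|A−(7, 17)|²=25]]
2. A_y = 14  [[A, B, C are collinear ⇒ -9/2x+6y-141/2=0] ∩ [|A−(7, 17)|²=25]]
   so A = (3, 14)

A = (3, 14)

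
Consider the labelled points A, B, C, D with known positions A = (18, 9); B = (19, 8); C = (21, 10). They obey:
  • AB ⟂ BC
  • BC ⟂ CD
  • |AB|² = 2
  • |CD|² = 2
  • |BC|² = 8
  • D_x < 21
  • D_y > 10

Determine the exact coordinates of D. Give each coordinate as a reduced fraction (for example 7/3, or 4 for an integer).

D = (20, 11)

1. D_x = 20  [[BC ⟂ CD ⇒ 2x+2y-62=0] ∩ [|D−(21, 10)|²=2]]
2. D_y = 11  [[BC ⟂ CD ⇒ 2x+2y-62=0] ∩ [|D−(21, 10)|²=2]]
   so D = (20, 11)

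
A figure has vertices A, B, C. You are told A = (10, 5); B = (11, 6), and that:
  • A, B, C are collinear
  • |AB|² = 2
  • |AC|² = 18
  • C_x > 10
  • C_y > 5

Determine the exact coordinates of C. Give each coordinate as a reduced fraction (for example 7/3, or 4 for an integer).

1. C_x = 13  [[A, B, C are collinear ⇒ -1x+1y+5=0] ∩ [|C−(10, 5)|²=18]]
2. C_y = 8  [[A, B, C are collinear ⇒ -1x+1y+5=0] ∩ [|C−(10, 5)|²=18]]
   so C = (13, 8)

C = (13, 8)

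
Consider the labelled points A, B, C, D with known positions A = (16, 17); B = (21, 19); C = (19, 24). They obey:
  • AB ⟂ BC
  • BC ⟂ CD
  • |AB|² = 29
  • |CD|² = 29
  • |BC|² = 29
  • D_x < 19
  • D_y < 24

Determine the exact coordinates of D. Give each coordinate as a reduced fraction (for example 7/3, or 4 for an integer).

1. D_x = 14  [[BC ⟂ CD ⇒ -2x+5y-82=0] ∩ [|D−(19, 24)|²=29]]
2. D_y = 22  [[BC ⟂ CD ⇒ -2x+5y-82=0] ∩ [|D−(19, 24)|²=29]]
   so D = (14, 22)

D = (14, 22)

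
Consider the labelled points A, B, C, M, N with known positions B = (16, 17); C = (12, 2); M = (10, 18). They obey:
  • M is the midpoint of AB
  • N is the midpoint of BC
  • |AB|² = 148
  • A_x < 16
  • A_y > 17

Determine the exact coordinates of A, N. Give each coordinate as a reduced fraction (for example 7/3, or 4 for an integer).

1. A_x = 4  [A = 2·M−B = 2·(10, 18)−(16, 17)]
2. A_y = 19  [A = 2·M−B = 2·(10, 18)−(16, 17)]
   so A = (4, 19)
3. N_x = 14  [2·N = B+C = (16, 17)+(12, 2)]
4. N_y = 19/2  [2·N = B+C = (16, 17)+(12, 2)]
   so N = (14, 19/2)

A = (4, 19)
N = (14, 19/2)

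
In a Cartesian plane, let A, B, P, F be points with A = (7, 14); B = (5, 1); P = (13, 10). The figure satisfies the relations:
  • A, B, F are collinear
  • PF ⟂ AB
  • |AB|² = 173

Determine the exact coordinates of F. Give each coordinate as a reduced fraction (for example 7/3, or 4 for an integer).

1. F_x = 1131/173  [[A, B, F are collinear ⇒ 13x-2y-63=0] ∩ [PF ⟂ AB ⇒ -2x-13y+156=0]]
2. F_y = 1902/173  [[A, B, F are collinear ⇒ 13x-2y-63=0] ∩ [PF ⟂ AB ⇒ -2x-13y+156=0]]
   so F = (1131/173, 1902/173)

F = (1131/173, 1902/173)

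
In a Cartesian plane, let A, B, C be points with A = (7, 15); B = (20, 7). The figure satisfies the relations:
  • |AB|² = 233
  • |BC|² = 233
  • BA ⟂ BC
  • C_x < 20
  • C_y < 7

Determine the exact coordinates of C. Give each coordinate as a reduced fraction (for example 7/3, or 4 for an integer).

C = (12, -6)

1. C_x = 12  [[BA ⟂ BC ⇒ -13x+8y+204=0] ∩ [|C−(20, 7)|²=233]]
2. C_y = -6  [[BA ⟂ BC ⇒ -13x+8y+204=0] ∩ [|C−(20, 7)|²=233]]
   so C = (12, -6)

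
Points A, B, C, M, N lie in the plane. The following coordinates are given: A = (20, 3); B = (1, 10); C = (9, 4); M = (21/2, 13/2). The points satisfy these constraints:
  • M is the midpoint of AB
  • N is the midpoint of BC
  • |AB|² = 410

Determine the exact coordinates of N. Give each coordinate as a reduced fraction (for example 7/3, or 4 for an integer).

N = (5, 7)

1. N_x = 5  [2·N = B+C = (1, 10)+(9, 4)]
2. N_y = 7  [2·N = B+C = (1, 10)+(9, 4)]
   so N = (5, 7)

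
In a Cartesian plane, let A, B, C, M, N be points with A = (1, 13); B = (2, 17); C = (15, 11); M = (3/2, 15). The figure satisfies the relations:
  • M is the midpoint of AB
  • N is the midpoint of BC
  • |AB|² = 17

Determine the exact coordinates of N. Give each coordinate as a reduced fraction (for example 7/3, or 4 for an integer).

1. N_x = 17/2  [2·N = B+C = (2, 17)+(15, 11)]
2. N_y = 14  [2·N = B+C = (2, 17)+(15, 11)]
   so N = (17/2, 14)

N = (17/2, 14)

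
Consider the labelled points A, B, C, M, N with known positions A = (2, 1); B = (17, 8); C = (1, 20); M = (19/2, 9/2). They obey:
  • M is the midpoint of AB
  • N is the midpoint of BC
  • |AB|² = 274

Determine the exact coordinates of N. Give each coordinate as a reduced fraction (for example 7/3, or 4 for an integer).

1. N_x = 9  [2·N = B+C = (17, 8)+(1, 20)]
2. N_y = 14  [2·N = B+C = (17, 8)+(1, 20)]
   so N = (9, 14)

N = (9, 14)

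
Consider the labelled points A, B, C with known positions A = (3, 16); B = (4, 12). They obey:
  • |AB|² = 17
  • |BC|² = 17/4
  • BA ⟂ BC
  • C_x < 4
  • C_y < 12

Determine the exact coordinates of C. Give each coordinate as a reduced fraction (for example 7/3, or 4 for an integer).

C = (2, 23/2)

1. C_x = 2  [[BA ⟂ BC ⇒ -1x+4y-44=0] ∩ [|C−(4, 12)|²=17/4]]
2. C_y = 23/2  [[BA ⟂ BC ⇒ -1x+4y-44=0] ∩ [|C−(4, 12)|²=17/4]]
   so C = (2, 23/2)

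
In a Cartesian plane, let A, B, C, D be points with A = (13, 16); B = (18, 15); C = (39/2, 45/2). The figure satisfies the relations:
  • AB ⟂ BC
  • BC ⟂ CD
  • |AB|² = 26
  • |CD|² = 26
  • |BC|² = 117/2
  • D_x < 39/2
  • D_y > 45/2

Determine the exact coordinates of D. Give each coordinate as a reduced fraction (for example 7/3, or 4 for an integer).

D = (29/2, 47/2)

1. D_x = 29/2  [[BC ⟂ CD ⇒ 3/2x+15/2y-198=0] ∩ [|D−(39/2, 45/2)|²=26]]
2. D_y = 47/2  [[BC ⟂ CD ⇒ 3/2x+15/2y-198=0] ∩ [|D−(39/2, 45/2)|²=26]]
   so D = (29/2, 47/2)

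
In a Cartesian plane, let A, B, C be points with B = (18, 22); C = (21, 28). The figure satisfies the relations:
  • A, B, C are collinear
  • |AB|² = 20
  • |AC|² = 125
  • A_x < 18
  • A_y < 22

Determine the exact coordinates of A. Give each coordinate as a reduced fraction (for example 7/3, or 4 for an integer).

A = (16, 18)

1. A_x = 16  [[A, B, C are collinear ⇒ -6x+3y+42=0] ∩ [|A−(18, 22)|²=20]]
2. A_y = 18  [[A, B, C are collinear ⇒ -6x+3y+42=0] ∩ [|A−(18, 22)|²=20]]
   so A = (16, 18)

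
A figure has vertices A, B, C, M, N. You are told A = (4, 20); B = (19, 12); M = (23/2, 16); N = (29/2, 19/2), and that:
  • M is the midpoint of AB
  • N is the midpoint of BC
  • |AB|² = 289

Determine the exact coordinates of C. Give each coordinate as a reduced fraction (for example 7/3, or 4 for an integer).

1. C_x = 10  [C = 2·N−B = 2·(29/2, 19/2)−(19, 12)]
2. C_y = 7  [C = 2·N−B = 2·(29/2, 19/2)−(19, 12)]
   so C = (10, 7)

C = (10, 7)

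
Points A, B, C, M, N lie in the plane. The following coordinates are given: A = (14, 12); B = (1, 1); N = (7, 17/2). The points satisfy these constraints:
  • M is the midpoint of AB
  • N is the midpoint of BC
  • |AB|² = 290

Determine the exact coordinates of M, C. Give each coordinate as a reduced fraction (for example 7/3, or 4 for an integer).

M = (15/2, 13/2)
C = (13, 16)

1. M_x = 15/2  [2·M = A+B = (14, 12)+(1, 1)]
2. M_y = 13/2  [2·M = A+B = (14, 12)+(1, 1)]
   so M = (15/2, 13/2)
3. C_x = 13  [C = 2·N−B = 2·(7, 17/2)−(1, 1)]
4. C_y = 16  [C = 2·N−B = 2·(7, 17/2)−(1, 1)]
   so C = (13, 16)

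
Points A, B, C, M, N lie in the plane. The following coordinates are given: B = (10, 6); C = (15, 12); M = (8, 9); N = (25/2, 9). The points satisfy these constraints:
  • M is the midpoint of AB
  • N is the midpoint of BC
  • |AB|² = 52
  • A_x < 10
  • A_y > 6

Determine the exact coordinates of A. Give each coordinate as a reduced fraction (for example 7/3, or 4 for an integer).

1. A_x = 6  [A = 2·M−B = 2·(8, 9)−(10, 6)]
2. A_y = 12  [A = 2·M−B = 2·(8, 9)−(10, 6)]
   so A = (6, 12)

A = (6, 12)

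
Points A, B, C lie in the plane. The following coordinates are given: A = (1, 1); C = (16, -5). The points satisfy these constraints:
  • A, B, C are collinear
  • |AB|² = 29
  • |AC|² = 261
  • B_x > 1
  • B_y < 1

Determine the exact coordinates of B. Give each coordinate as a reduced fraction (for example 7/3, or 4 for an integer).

1. B_x = 6  [[A, B, C are collinear ⇒ -6x-15y+21=0] ∩ [|B−(1, 1)|²=29]]
2. B_y = -1  [[A, B, C are collinear ⇒ -6x-15y+21=0] ∩ [|B−(1, 1)|²=29]]
   so B = (6, -1)

B = (6, -1)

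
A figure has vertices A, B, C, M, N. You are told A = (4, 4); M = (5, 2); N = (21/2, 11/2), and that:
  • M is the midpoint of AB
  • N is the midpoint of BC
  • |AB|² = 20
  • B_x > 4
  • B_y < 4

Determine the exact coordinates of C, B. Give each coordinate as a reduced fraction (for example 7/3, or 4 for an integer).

1. B_x = 6  [B = 2·M−A = 2·(5, 2)−(4, 4)]
2. B_y = 0  [B = 2·M−A = 2·(5, 2)−(4, 4)]
   so B = (6, 0)
3. C_x = 15  [C = 2·N−B = 2·(21/2, 11/2)−(6, 0)]
4. C_y = 11  [C = 2·N−B = 2·(21/2, 11/2)−(6, 0)]
   so C = (15, 11)

C = (15, 11)
B = (6, 0)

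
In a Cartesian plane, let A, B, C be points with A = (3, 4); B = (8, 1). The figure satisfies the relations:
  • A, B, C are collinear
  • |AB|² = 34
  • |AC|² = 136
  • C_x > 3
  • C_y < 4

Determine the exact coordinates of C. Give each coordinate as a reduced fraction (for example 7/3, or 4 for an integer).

1. C_x = 13  [[A, B, C are collinear ⇒ 3x+5y-29=0] ∩ [|C−(3, 4)|²=136]]
2. C_y = -2  [[A, B, C are collinear ⇒ 3x+5y-29=0] ∩ [|C−(3, 4)|²=136]]
   so C = (13, -2)

C = (13, -2)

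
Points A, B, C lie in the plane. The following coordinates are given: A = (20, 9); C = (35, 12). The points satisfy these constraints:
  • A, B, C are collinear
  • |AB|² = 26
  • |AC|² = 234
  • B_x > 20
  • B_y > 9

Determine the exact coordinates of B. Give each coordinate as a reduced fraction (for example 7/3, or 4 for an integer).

1. B_x = 25  [[A, B, C are collinear ⇒ 3x-15y+75=0] ∩ [|B−(20, 9)|²=26]]
2. B_y = 10  [[A, B, C are collinear ⇒ 3x-15y+75=0] ∩ [|B−(20, 9)|²=26]]
   so B = (25, 10)

B = (25, 10)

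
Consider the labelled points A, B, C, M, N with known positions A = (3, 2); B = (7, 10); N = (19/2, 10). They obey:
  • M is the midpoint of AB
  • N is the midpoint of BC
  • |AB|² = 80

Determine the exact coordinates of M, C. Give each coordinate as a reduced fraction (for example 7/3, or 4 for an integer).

M = (5, 6)
C = (12, 10)

1. M_x = 5  [2·M = A+B = (3, 2)+(7, 10)]
2. M_y = 6  [2·M = A+B = (3, 2)+(7, 10)]
   so M = (5, 6)
3. C_x = 12  [C = 2·N−B = 2·(19/2, 10)−(7, 10)]
4. C_y = 10  [C = 2·N−B = 2·(19/2, 10)−(7, 10)]
   so C = (12, 10)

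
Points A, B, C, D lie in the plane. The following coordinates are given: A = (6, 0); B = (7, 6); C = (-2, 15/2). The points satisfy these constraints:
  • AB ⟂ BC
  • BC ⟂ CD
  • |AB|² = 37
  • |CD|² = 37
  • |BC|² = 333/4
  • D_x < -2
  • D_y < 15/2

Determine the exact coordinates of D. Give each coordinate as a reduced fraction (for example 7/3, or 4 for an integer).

D = (-3, 3/2)

1. D_x = -3  [[BC ⟂ CD ⇒ -9x+3/2y-117/4=0] ∩ [|D−(-2, 15/2)|²=37]]
2. D_y = 3/2  [[BC ⟂ CD ⇒ -9x+3/2y-117/4=0] ∩ [|D−(-2, 15/2)|²=37]]
   so D = (-3, 3/2)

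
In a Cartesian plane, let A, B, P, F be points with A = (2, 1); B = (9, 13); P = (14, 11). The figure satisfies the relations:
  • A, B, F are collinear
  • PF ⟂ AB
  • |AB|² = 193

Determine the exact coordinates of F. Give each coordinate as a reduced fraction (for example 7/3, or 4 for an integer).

1. F_x = 1814/193  [[A, B, F are collinear ⇒ -12x+7y+17=0] ∩ [PF ⟂ AB ⇒ 7x+12y-230=0]]
2. F_y = 2641/193  [[A, B, F are collinear ⇒ -12x+7y+17=0] ∩ [PF ⟂ AB ⇒ 7x+12y-230=0]]
   so F = (1814/193, 2641/193)

F = (1814/193, 2641/193)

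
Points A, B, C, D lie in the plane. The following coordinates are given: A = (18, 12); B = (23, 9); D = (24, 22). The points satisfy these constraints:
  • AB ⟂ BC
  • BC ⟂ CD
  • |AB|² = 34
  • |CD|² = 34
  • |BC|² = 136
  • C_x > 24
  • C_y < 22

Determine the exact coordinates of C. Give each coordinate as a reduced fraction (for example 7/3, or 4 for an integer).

1. C_x = 29  [[AB ⟂ BC ⇒ 5x-3y-88=0] ∩ [|C−(24, 22)|²=34]]
2. C_y = 19  [[AB ⟂ BC ⇒ 5x-3y-88=0] ∩ [|C−(24, 22)|²=34]]
   so C = (29, 19)

C = (29, 19)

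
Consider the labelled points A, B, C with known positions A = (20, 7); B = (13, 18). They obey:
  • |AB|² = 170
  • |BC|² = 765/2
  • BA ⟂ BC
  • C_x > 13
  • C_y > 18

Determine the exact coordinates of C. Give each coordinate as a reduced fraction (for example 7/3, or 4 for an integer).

1. C_x = 59/2  [[BA ⟂ BC ⇒ 7x-11y+107=0] ∩ [|C−(13, 18)|²=765/2]]
2. C_y = 57/2  [[BA ⟂ BC ⇒ 7x-11y+107=0] ∩ [|C−(13, 18)|²=765/2]]
   so C = (59/2, 57/2)

C = (59/2, 57/2)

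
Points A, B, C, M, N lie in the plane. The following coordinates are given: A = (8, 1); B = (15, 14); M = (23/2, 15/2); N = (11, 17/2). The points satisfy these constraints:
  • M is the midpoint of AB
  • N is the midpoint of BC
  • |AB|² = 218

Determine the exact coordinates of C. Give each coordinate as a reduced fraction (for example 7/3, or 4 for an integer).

1. C_x = 7  [C = 2·N−B = 2·(11, 17/2)−(15, 14)]
2. C_y = 3  [C = 2·N−B = 2·(11, 17/2)−(15, 14)]
   so C = (7, 3)

C = (7, 3)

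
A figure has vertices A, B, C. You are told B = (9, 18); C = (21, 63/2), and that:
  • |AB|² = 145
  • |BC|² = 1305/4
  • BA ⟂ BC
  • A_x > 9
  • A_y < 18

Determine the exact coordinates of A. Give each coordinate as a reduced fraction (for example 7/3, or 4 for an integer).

A = (18, 10)

1. A_x = 18  [[BA ⟂ BC ⇒ 12x+27/2y-351=0] ∩ [|A−(9, 18)|²=145]]
2. A_y = 10  [[BA ⟂ BC ⇒ 12x+27/2y-351=0] ∩ [|A−(9, 18)|²=145]]
   so A = (18, 10)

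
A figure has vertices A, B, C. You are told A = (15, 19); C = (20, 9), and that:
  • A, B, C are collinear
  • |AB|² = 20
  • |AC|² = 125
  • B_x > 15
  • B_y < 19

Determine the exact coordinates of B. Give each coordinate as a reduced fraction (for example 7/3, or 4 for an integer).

1. B_x = 17  [[A, B, C are collinear ⇒ -10x-5y+245=0] ∩ [|B−(15, 19)|²=20]]
2. B_y = 15  [[A, B, C are collinear ⇒ -10x-5y+245=0] ∩ [|B−(15, 19)|²=20]]
   so B = (17, 15)

B = (17, 15)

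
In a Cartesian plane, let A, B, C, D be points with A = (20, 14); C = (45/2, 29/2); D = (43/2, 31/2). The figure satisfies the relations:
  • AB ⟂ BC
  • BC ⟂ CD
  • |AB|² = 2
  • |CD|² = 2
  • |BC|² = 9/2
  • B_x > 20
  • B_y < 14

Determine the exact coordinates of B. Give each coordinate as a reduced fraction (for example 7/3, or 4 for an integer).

1. B_x = 21  [[BC ⟂ CD ⇒ 1x-1y-8=0] ∩ [|B−(20, 14)|²=2]]
2. B_y = 13  [[BC ⟂ CD ⇒ 1x-1y-8=0] ∩ [|B−(20, 14)|²=2]]
   so B = (21, 13)

B = (21, 13)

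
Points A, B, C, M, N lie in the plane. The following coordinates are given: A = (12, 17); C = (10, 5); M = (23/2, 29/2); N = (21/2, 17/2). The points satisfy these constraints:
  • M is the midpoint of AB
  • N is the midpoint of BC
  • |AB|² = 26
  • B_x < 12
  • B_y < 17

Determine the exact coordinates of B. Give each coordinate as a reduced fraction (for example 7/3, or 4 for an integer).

B = (11, 12)

1. B_x = 11  [B = 2·M−A = 2·(23/2, 29/2)−(12, 17)]
2. B_y = 12  [B = 2·M−A = 2·(23/2, 29/2)−(12, 17)]
   so B = (11, 12)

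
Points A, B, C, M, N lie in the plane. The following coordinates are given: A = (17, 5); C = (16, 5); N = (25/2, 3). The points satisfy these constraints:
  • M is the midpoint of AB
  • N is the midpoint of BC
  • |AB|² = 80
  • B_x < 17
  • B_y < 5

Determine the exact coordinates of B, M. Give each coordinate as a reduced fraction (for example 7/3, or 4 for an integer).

B = (9, 1)
M = (13, 3)

1. B_x = 9  [B = 2·N−C = 2·(25/2, 3)−(16, 5)]
2. B_y = 1  [B = 2·N−C = 2·(25/2, 3)−(16, 5)]
   so B = (9, 1)
3. M_x = 13  [2·M = A+B = (17, 5)+(9, 1)]
4. M_y = 3  [2·M = A+B = (17, 5)+(9, 1)]
   so M = (13, 3)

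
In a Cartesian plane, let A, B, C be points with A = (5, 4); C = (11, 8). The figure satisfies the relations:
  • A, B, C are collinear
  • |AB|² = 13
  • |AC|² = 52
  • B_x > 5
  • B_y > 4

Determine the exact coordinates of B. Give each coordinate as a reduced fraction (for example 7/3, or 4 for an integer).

B = (8, 6)

1. B_x = 8  [[A, B, C are collinear ⇒ 4x-6y+4=0] ∩ [|B−(5, 4)|²=13]]
2. B_y = 6  [[A, B, C are collinear ⇒ 4x-6y+4=0] ∩ [|B−(5, 4)|²=13]]
   so B = (8, 6)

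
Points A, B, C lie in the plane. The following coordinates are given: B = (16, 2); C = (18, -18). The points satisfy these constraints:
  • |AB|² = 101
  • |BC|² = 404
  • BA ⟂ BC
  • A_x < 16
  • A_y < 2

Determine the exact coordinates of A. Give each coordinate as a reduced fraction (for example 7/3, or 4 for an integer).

1. A_x = 6  [[BA ⟂ BC ⇒ 2x-20y+8=0] ∩ [|A−(16, 2)|²=101]]
2. A_y = 1  [[BA ⟂ BC ⇒ 2x-20y+8=0] ∩ [|A−(16, 2)|²=101]]
   so A = (6, 1)

A = (6, 1)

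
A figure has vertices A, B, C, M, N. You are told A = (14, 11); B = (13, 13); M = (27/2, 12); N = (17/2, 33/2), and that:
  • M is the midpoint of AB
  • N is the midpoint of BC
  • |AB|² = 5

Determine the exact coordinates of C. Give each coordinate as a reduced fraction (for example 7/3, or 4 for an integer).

C = (4, 20)

1. C_x = 4  [C = 2·N−B = 2·(17/2, 33/2)−(13, 13)]
2. C_y = 20  [C = 2·N−B = 2·(17/2, 33/2)−(13, 13)]
   so C = (4, 20)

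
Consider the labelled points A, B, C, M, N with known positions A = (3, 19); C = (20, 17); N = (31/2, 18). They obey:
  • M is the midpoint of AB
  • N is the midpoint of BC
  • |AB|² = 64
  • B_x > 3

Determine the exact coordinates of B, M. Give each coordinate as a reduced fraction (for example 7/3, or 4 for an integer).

B = (11, 19)
M = (7, 19)

1. B_x = 11  [B = 2·N−C = 2·(31/2, 18)−(20, 17)]
2. B_y = 19  [B = 2·N−C = 2·(31/2, 18)−(20, 17)]
   so B = (11, 19)
3. M_x = 7  [2·M = A+B = (3, 19)+(11, 19)]
4. M_y = 19  [2·M = A+B = (3, 19)+(11, 19)]
   so M = (7, 19)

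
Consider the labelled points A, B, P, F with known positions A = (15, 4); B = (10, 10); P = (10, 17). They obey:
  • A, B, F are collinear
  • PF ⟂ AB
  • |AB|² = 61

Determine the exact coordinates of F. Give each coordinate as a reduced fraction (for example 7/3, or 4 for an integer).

1. F_x = 400/61  [[A, B, F are collinear ⇒ -6x-5y+110=0] ∩ [PF ⟂ AB ⇒ -5x+6y-52=0]]
2. F_y = 862/61  [[A, B, F are collinear ⇒ -6x-5y+110=0] ∩ [PF ⟂ AB ⇒ -5x+6y-52=0]]
   so F = (400/61, 862/61)

F = (400/61, 862/61)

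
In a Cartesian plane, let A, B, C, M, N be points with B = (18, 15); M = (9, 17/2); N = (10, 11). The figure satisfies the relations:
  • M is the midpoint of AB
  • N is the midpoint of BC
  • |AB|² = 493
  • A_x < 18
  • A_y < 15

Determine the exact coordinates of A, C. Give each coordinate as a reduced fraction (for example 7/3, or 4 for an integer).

1. A_x = 0  [A = 2·M−B = 2·(9, 17/2)−(18, 15)]
2. A_y = 2  [A = 2·M−B = 2·(9, 17/2)−(18, 15)]
   so A = (0, 2)
3. C_x = 2  [C = 2·N−B = 2·(10, 11)−(18, 15)]
4. C_y = 7  [C = 2·N−B = 2·(10, 11)−(18, 15)]
   so C = (2, 7)

A = (0, 2)
C = (2, 7)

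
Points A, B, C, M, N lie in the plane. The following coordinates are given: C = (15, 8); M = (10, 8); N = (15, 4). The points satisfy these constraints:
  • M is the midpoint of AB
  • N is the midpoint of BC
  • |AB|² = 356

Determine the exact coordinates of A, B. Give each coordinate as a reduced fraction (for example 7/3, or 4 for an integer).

1. B_x = 15  [B = 2·N−C = 2·(15, 4)−(15, 8)]
2. B_y = 0  [B = 2·N−C = 2·(15, 4)−(15, 8)]
   so B = (15, 0)
3. A_x = 5  [A = 2·M−B = 2·(10, 8)−(15, 0)]
4. A_y = 16  [A = 2·M−B = 2·(10, 8)−(15, 0)]
   so A = (5, 16)

A = (5, 16)
B = (15, 0)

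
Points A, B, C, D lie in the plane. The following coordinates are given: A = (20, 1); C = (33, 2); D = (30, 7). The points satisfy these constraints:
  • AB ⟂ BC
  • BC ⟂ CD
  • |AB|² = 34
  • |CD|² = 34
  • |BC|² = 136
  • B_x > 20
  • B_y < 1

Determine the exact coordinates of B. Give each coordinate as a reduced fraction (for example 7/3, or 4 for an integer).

1. B_x = 23  [[BC ⟂ CD ⇒ 3x-5y-89=0] ∩ [|B−(20, 1)|²=34]]
2. B_y = -4  [[BC ⟂ CD ⇒ 3x-5y-89=0] ∩ [|B−(20, 1)|²=34]]
   so B = (23, -4)

B = (23, -4)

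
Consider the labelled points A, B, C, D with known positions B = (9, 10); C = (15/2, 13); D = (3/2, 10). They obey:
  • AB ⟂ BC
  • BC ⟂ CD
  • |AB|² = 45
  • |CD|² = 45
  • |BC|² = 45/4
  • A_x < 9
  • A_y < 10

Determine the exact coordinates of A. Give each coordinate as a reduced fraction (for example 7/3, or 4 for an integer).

1. A_x = 3  [[AB ⟂ BC ⇒ 3/2x-3y+33/2=0] ∩ [|A−(9, 10)|²=45]]
2. A_y = 7  [[AB ⟂ BC ⇒ 3/2x-3y+33/2=0] ∩ [|A−(9, 10)|²=45]]
   so A = (3, 7)

A = (3, 7)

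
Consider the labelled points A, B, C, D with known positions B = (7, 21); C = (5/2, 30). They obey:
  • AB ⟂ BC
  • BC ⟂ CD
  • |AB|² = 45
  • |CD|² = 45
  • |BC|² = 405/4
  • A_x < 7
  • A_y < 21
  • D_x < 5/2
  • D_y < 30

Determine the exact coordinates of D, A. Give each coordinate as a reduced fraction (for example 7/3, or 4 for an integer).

1. D_x = -7/2  [[BC ⟂ CD ⇒ -9/2x+9y-1035/4=0] ∩ [|D−(5/2, 30)|²=45]]
2. D_y = 27  [[BC ⟂ CD ⇒ -9/2x+9y-1035/4=0] ∩ [|D−(5/2, 30)|²=45]]
   so D = (-7/2, 27)
3. A_x = 1  [[AB ⟂ BC ⇒ 9/2x-9y+315/2=0] ∩ [|A−(7, 21)|²=45]]
4. A_y = 18  [[AB ⟂ BC ⇒ 9/2x-9y+315/2=0] ∩ [|A−(7, 21)|²=45]]
   so A = (1, 18)

D = (-7/2, 27)
A = (1, 18)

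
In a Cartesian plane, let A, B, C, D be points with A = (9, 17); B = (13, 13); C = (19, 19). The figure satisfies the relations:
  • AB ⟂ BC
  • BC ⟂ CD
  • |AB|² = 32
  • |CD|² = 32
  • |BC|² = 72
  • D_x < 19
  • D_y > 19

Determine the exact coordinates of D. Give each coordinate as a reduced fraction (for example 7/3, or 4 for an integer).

D = (15, 23)

1. D_x = 15  [[BC ⟂ CD ⇒ 6x+6y-228=0] ∩ [|D−(19, 19)|²=32]]
2. D_y = 23  [[BC ⟂ CD ⇒ 6x+6y-228=0] ∩ [|D−(19, 19)|²=32]]
   so D = (15, 23)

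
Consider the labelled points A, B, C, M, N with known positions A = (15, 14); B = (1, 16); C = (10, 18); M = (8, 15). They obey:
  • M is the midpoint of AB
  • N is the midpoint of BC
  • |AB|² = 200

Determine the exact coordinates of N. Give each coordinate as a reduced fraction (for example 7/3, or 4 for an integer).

1. N_x = 11/2  [2·N = B+C = (1, 16)+(10, 18)]
2. N_y = 17  [2·N = B+C = (1, 16)+(10, 18)]
   so N = (11/2, 17)

N = (11/2, 17)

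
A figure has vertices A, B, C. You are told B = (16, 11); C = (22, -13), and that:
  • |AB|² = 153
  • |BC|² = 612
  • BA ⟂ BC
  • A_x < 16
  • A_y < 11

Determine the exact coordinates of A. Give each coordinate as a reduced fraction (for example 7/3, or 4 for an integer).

1. A_x = 4  [[BA ⟂ BC ⇒ 6x-24y+168=0] ∩ [|A−(16, 11)|²=153]]
2. A_y = 8  [[BA ⟂ BC ⇒ 6x-24y+168=0] ∩ [|A−(16, 11)|²=153]]
   so A = (4, 8)

A = (4, 8)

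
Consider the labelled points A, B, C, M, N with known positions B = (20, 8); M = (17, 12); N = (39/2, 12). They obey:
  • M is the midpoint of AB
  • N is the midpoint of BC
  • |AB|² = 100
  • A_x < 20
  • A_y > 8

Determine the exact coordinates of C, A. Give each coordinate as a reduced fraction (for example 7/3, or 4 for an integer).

1. A_x = 14  [A = 2·M−B = 2·(17, 12)−(20, 8)]
2. A_y = 16  [A = 2·M−B = 2·(17, 12)−(20, 8)]
   so A = (14, 16)
3. C_x = 19  [C = 2·N−B = 2·(39/2, 12)−(20, 8)]
4. C_y = 16  [C = 2·N−B = 2·(39/2, 12)−(20, 8)]
   so C = (19, 16)

C = (19, 16)
A = (14, 16)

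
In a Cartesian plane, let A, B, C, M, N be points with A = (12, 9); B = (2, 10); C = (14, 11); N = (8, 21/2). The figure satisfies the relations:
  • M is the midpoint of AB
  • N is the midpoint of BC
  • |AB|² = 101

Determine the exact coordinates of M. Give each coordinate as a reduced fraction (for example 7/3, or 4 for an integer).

M = (7, 19/2)

1. M_x = 7  [2·M = A+B = (12, 9)+(2, 10)]
2. M_y = 19/2  [2·M = A+B = (12, 9)+(2, 10)]
   so M = (7, 19/2)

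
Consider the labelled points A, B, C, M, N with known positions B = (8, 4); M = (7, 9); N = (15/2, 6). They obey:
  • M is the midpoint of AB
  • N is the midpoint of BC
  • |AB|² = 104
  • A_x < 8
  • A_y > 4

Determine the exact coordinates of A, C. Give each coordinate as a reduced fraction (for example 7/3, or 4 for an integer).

A = (6, 14)
C = (7, 8)

1. A_x = 6  [A = 2·M−B = 2·(7, 9)−(8, 4)]
2. A_y = 14  [A = 2·M−B = 2·(7, 9)−(8, 4)]
   so A = (6, 14)
3. C_x = 7  [C = 2·N−B = 2·(15/2, 6)−(8, 4)]
4. C_y = 8  [C = 2·N−B = 2·(15/2, 6)−(8, 4)]
   so C = (7, 8)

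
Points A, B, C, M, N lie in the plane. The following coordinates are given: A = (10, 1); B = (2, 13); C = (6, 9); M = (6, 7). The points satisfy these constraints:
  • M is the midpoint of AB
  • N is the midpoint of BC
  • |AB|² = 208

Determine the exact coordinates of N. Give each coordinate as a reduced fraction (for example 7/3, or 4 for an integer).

N = (4, 11)

1. N_x = 4  [2·N = B+C = (2, 13)+(6, 9)]
2. N_y = 11  [2·N = B+C = (2, 13)+(6, 9)]
   so N = (4, 11)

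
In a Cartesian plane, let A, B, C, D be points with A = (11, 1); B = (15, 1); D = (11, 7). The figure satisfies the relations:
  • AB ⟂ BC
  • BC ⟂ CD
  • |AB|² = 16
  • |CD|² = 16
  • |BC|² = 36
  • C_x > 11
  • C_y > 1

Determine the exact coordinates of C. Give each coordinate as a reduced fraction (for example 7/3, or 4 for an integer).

1. C_x = 15  [[AB ⟂ BC ⇒ 4x-60=0] ∩ [|C−(11, 7)|²=16]]
2. C_y = 7  [[AB ⟂ BC ⇒ 4x-60=0] ∩ [|C−(11, 7)|²=16]]
   so C = (15, 7)

C = (15, 7)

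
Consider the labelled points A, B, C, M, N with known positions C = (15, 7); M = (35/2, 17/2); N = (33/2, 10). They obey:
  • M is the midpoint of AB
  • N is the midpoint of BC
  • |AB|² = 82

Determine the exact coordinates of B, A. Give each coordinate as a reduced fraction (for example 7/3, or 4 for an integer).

B = (18, 13)
A = (17, 4)

1. B_x = 18  [B = 2·N−C = 2·(33/2, 10)−(15, 7)]
2. B_y = 13  [B = 2·N−C = 2·(33/2, 10)−(15, 7)]
   so B = (18, 13)
3. A_x = 17  [A = 2·M−B = 2·(35/2, 17/2)−(18, 13)]
4. A_y = 4  [A = 2·M−B = 2·(35/2, 17/2)−(18, 13)]
   so A = (17, 4)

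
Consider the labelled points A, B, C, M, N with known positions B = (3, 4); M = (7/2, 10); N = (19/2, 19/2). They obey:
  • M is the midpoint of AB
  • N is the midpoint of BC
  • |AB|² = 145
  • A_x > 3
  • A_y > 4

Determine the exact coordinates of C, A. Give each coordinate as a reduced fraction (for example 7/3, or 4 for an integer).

1. A_x = 4  [A = 2·M−B = 2·(7/2, 10)−(3, 4)]
2. A_y = 16  [A = 2·M−B = 2·(7/2, 10)−(3, 4)]
   so A = (4, 16)
3. C_x = 16  [C = 2·N−B = 2·(19/2, 19/2)−(3, 4)]
4. C_y = 15  [C = 2·N−B = 2·(19/2, 19/2)−(3, 4)]
   so C = (16, 15)

C = (16, 15)
A = (4, 16)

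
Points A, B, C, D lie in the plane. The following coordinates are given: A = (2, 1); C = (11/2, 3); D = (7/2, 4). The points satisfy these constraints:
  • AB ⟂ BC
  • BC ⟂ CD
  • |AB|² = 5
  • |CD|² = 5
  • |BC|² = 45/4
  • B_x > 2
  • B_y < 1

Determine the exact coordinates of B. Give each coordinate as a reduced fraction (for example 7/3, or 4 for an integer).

1. B_x = 4  [[BC ⟂ CD ⇒ 2x-1y-8=0] ∩ [|B−(2, 1)|²=5]]
2. B_y = 0  [[BC ⟂ CD ⇒ 2x-1y-8=0] ∩ [|B−(2, 1)|²=5]]
   so B = (4, 0)

B = (4, 0)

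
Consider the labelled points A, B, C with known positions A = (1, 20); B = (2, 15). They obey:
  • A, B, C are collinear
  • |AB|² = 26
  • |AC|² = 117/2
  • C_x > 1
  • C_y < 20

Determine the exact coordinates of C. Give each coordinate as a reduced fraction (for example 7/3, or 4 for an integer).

1. C_x = 5/2  [[A, B, C are collinear ⇒ 5x+1y-25=0] ∩ [|C−(1, 20)|²=117/2]]
2. C_y = 25/2  [[A, B, C are collinear ⇒ 5x+1y-25=0] ∩ [|C−(1, 20)|²=117/2]]
   so C = (5/2, 25/2)

C = (5/2, 25/2)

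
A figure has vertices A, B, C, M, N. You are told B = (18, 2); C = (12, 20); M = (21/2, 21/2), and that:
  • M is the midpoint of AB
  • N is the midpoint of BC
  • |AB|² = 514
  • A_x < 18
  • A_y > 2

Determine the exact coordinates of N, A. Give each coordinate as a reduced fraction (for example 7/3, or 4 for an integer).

N = (15, 11)
A = (3, 19)

1. A_x = 3  [A = 2·M−B = 2·(21/2, 21/2)−(18, 2)]
2. A_y = 19  [A = 2·M−B = 2·(21/2, 21/2)−(18, 2)]
   so A = (3, 19)
3. N_x = 15  [2·N = B+C = (18, 2)+(12, 20)]
4. N_y = 11  [2·N = B+C = (18, 2)+(12, 20)]
   so N = (15, 11)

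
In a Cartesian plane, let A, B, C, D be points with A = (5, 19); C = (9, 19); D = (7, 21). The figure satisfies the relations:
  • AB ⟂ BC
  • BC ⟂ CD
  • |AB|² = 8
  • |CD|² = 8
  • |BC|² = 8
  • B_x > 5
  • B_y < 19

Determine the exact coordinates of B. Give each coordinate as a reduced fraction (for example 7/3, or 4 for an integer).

1. B_x = 7  [[BC ⟂ CD ⇒ 2x-2y+20=0] ∩ [|B−(5, 19)|²=8]]
2. B_y = 17  [[BC ⟂ CD ⇒ 2x-2y+20=0] ∩ [|B−(5, 19)|²=8]]
   so B = (7, 17)

B = (7, 17)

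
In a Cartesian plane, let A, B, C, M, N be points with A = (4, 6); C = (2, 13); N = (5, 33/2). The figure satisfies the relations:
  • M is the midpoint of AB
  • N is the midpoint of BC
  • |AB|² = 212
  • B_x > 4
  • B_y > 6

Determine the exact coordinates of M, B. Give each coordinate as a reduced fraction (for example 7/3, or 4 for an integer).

1. B_x = 8  [B = 2·N−C = 2·(5, 33/2)−(2, 13)]
2. B_y = 20  [B = 2·N−C = 2·(5, 33/2)−(2, 13)]
   so B = (8, 20)
3. M_x = 6  [2·M = A+B = (4, 6)+(8, 20)]
4. M_y = 13  [2·M = A+B = (4, 6)+(8, 20)]
   so M = (6, 13)

M = (6, 13)
B = (8, 20)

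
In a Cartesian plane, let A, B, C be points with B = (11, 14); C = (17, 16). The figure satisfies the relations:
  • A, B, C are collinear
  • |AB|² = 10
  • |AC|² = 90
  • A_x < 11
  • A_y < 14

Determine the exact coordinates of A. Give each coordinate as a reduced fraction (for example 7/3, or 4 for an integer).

1. A_x = 8  [[A, B, C are collinear ⇒ -2x+6y-62=0] ∩ [|A−(11, 14)|²=10]]
2. A_y = 13  [[A, B, C are collinear ⇒ -2x+6y-62=0] ∩ [|A−(11, 14)|²=10]]
   so A = (8, 13)

A = (8, 13)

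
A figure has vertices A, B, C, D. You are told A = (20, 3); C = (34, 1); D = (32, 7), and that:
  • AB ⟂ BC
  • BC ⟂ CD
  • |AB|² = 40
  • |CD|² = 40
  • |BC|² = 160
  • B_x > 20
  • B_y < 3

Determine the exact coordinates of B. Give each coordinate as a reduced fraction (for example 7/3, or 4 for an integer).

B = (22, -3)

1. B_x = 22  [[BC ⟂ CD ⇒ 2x-6y-62=0] ∩ [|B−(20, 3)|²=40]]
2. B_y = -3  [[BC ⟂ CD ⇒ 2x-6y-62=0] ∩ [|B−(20, 3)|²=40]]
   so B = (22, -3)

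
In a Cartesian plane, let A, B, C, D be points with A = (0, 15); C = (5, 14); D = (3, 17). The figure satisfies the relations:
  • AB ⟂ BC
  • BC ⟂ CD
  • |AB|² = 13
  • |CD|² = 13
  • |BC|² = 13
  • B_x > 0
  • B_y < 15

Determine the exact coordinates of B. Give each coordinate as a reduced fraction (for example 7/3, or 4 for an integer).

1. B_x = 2  [[BC ⟂ CD ⇒ 2x-3y+32=0] ∩ [|B−(0, 15)|²=13]]
2. B_y = 12  [[BC ⟂ CD ⇒ 2x-3y+32=0] ∩ [|B−(0, 15)|²=13]]
   so B = (2, 12)

B = (2, 12)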